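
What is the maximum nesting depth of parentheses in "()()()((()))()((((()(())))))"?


Input: "()()()((()))()((((()(())))))"
Tracking depth:
  Position 0 '(': depth becomes 1
  Position 1 ')': depth becomes 0
  Position 2 '(': depth becomes 1
  Position 3 ')': depth becomes 0
  Position 4 '(': depth becomes 1
  Position 5 ')': depth becomes 0
  Position 6 '(': depth becomes 1
  Position 7 '(': depth becomes 2
  Position 8 '(': depth becomes 3
  Position 9 ')': depth becomes 2
  Position 10 ')': depth becomes 1
  Position 11 ')': depth becomes 0
  Position 12 '(': depth becomes 1
  Position 13 ')': depth becomes 0
  Position 14 '(': depth becomes 1
  Position 15 '(': depth becomes 2
  Position 16 '(': depth becomes 3
  Position 17 '(': depth becomes 4
  Position 18 '(': depth becomes 5
  Position 19 ')': depth becomes 4
  Position 20 '(': depth becomes 5
  Position 21 '(': depth becomes 6
  Position 22 ')': depth becomes 5
  Position 23 ')': depth becomes 4
  Position 24 ')': depth becomes 3
  Position 25 ')': depth becomes 2
  Position 26 ')': depth becomes 1
  Position 27 ')': depth becomes 0
Maximum depth reached: 6

6


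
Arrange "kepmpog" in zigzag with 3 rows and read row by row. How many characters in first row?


Zigzag "kepmpog" into 3 rows:
Placing characters:
  'k' => row 0
  'e' => row 1
  'p' => row 2
  'm' => row 1
  'p' => row 0
  'o' => row 1
  'g' => row 2
Rows:
  Row 0: "kp"
  Row 1: "emo"
  Row 2: "pg"
First row length: 2

2


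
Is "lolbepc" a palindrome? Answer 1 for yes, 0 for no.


Input: lolbepc
Reversed: cpeblol
  Compare pos 0 ('l') with pos 6 ('c'): MISMATCH
  Compare pos 1 ('o') with pos 5 ('p'): MISMATCH
  Compare pos 2 ('l') with pos 4 ('e'): MISMATCH
Result: not a palindrome

0


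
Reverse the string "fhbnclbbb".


Input: fhbnclbbb
Reading characters right to left:
  Position 8: 'b'
  Position 7: 'b'
  Position 6: 'b'
  Position 5: 'l'
  Position 4: 'c'
  Position 3: 'n'
  Position 2: 'b'
  Position 1: 'h'
  Position 0: 'f'
Reversed: bbblcnbhf

bbblcnbhf


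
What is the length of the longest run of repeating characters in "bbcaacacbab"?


Input: "bbcaacacbab"
Scanning for longest run:
  Position 1 ('b'): continues run of 'b', length=2
  Position 2 ('c'): new char, reset run to 1
  Position 3 ('a'): new char, reset run to 1
  Position 4 ('a'): continues run of 'a', length=2
  Position 5 ('c'): new char, reset run to 1
  Position 6 ('a'): new char, reset run to 1
  Position 7 ('c'): new char, reset run to 1
  Position 8 ('b'): new char, reset run to 1
  Position 9 ('a'): new char, reset run to 1
  Position 10 ('b'): new char, reset run to 1
Longest run: 'b' with length 2

2


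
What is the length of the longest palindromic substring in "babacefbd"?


Input: "babacefbd"
Checking substrings for palindromes:
  [0:3] "bab" (len 3) => palindrome
  [1:4] "aba" (len 3) => palindrome
Longest palindromic substring: "bab" with length 3

3


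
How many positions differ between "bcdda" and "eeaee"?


Comparing "bcdda" and "eeaee" position by position:
  Position 0: 'b' vs 'e' => DIFFER
  Position 1: 'c' vs 'e' => DIFFER
  Position 2: 'd' vs 'a' => DIFFER
  Position 3: 'd' vs 'e' => DIFFER
  Position 4: 'a' vs 'e' => DIFFER
Positions that differ: 5

5


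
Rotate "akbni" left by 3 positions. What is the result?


Input: "akbni", rotate left by 3
First 3 characters: "akb"
Remaining characters: "ni"
Concatenate remaining + first: "ni" + "akb" = "niakb"

niakb


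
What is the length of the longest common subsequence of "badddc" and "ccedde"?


LCS of "badddc" and "ccedde"
DP table:
           c    c    e    d    d    e
      0    0    0    0    0    0    0
  b   0    0    0    0    0    0    0
  a   0    0    0    0    0    0    0
  d   0    0    0    0    1    1    1
  d   0    0    0    0    1    2    2
  d   0    0    0    0    1    2    2
  c   0    1    1    1    1    2    2
LCS length = dp[6][6] = 2

2


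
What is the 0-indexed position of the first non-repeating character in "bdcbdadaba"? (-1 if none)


Input: bdcbdadaba
Character frequencies:
  'a': 3
  'b': 3
  'c': 1
  'd': 3
Scanning left to right for freq == 1:
  Position 0 ('b'): freq=3, skip
  Position 1 ('d'): freq=3, skip
  Position 2 ('c'): unique! => answer = 2

2


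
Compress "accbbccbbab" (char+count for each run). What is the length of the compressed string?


Input: accbbccbbab
Runs:
  'a' x 1 => "a1"
  'c' x 2 => "c2"
  'b' x 2 => "b2"
  'c' x 2 => "c2"
  'b' x 2 => "b2"
  'a' x 1 => "a1"
  'b' x 1 => "b1"
Compressed: "a1c2b2c2b2a1b1"
Compressed length: 14

14


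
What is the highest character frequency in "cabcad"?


Input: cabcad
Character counts:
  'a': 2
  'b': 1
  'c': 2
  'd': 1
Maximum frequency: 2

2


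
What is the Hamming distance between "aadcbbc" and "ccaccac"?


Comparing "aadcbbc" and "ccaccac" position by position:
  Position 0: 'a' vs 'c' => differ
  Position 1: 'a' vs 'c' => differ
  Position 2: 'd' vs 'a' => differ
  Position 3: 'c' vs 'c' => same
  Position 4: 'b' vs 'c' => differ
  Position 5: 'b' vs 'a' => differ
  Position 6: 'c' vs 'c' => same
Total differences (Hamming distance): 5

5


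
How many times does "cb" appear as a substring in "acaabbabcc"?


Searching for "cb" in "acaabbabcc"
Scanning each position:
  Position 0: "ac" => no
  Position 1: "ca" => no
  Position 2: "aa" => no
  Position 3: "ab" => no
  Position 4: "bb" => no
  Position 5: "ba" => no
  Position 6: "ab" => no
  Position 7: "bc" => no
  Position 8: "cc" => no
Total occurrences: 0

0


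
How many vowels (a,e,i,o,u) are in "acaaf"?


Input: acaaf
Checking each character:
  'a' at position 0: vowel (running total: 1)
  'c' at position 1: consonant
  'a' at position 2: vowel (running total: 2)
  'a' at position 3: vowel (running total: 3)
  'f' at position 4: consonant
Total vowels: 3

3


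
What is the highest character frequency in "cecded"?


Input: cecded
Character counts:
  'c': 2
  'd': 2
  'e': 2
Maximum frequency: 2

2


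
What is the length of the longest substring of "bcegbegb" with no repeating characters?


Input: "bcegbegb"
Sliding window (track last position of each char):
  Position 0 ('b'): window [0,0] length 1 -- new best
  Position 1 ('c'): window [0,1] length 2 -- new best
  Position 2 ('e'): window [0,2] length 3 -- new best
  Position 3 ('g'): window [0,3] length 4 -- new best
  Position 4 ('b'): repeat (last at 0), move window start to 1
  Position 4 ('b'): window [1,4] length 4
  Position 5 ('e'): repeat (last at 2), move window start to 3
  Position 5 ('e'): window [3,5] length 3
  Position 6 ('g'): repeat (last at 3), move window start to 4
  Position 6 ('g'): window [4,6] length 3
  Position 7 ('b'): repeat (last at 4), move window start to 5
  Position 7 ('b'): window [5,7] length 3
Longest substring with no repeats: "bceg" with length 4

4


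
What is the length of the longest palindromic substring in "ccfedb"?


Input: "ccfedb"
Checking substrings for palindromes:
  [0:2] "cc" (len 2) => palindrome
Longest palindromic substring: "cc" with length 2

2


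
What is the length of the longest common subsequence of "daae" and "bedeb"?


LCS of "daae" and "bedeb"
DP table:
           b    e    d    e    b
      0    0    0    0    0    0
  d   0    0    0    1    1    1
  a   0    0    0    1    1    1
  a   0    0    0    1    1    1
  e   0    0    1    1    2    2
LCS length = dp[4][5] = 2

2


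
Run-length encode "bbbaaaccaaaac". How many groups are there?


Input: bbbaaaccaaaac
Scanning for consecutive runs:
  Group 1: 'b' x 3 (positions 0-2)
  Group 2: 'a' x 3 (positions 3-5)
  Group 3: 'c' x 2 (positions 6-7)
  Group 4: 'a' x 4 (positions 8-11)
  Group 5: 'c' x 1 (positions 12-12)
Total groups: 5

5


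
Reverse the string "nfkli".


Input: nfkli
Reading characters right to left:
  Position 4: 'i'
  Position 3: 'l'
  Position 2: 'k'
  Position 1: 'f'
  Position 0: 'n'
Reversed: ilkfn

ilkfn


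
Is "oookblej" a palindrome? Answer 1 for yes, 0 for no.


Input: oookblej
Reversed: jelbkooo
  Compare pos 0 ('o') with pos 7 ('j'): MISMATCH
  Compare pos 1 ('o') with pos 6 ('e'): MISMATCH
  Compare pos 2 ('o') with pos 5 ('l'): MISMATCH
  Compare pos 3 ('k') with pos 4 ('b'): MISMATCH
Result: not a palindrome

0


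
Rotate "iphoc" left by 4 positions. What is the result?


Input: "iphoc", rotate left by 4
First 4 characters: "ipho"
Remaining characters: "c"
Concatenate remaining + first: "c" + "ipho" = "cipho"

cipho


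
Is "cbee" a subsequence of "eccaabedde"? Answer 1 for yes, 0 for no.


Check if "cbee" is a subsequence of "eccaabedde"
Greedy scan:
  Position 0 ('e'): no match needed
  Position 1 ('c'): matches sub[0] = 'c'
  Position 2 ('c'): no match needed
  Position 3 ('a'): no match needed
  Position 4 ('a'): no match needed
  Position 5 ('b'): matches sub[1] = 'b'
  Position 6 ('e'): matches sub[2] = 'e'
  Position 7 ('d'): no match needed
  Position 8 ('d'): no match needed
  Position 9 ('e'): matches sub[3] = 'e'
All 4 characters matched => is a subsequence

1


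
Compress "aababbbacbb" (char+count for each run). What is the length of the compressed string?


Input: aababbbacbb
Runs:
  'a' x 2 => "a2"
  'b' x 1 => "b1"
  'a' x 1 => "a1"
  'b' x 3 => "b3"
  'a' x 1 => "a1"
  'c' x 1 => "c1"
  'b' x 2 => "b2"
Compressed: "a2b1a1b3a1c1b2"
Compressed length: 14

14


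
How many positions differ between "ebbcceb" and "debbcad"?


Comparing "ebbcceb" and "debbcad" position by position:
  Position 0: 'e' vs 'd' => DIFFER
  Position 1: 'b' vs 'e' => DIFFER
  Position 2: 'b' vs 'b' => same
  Position 3: 'c' vs 'b' => DIFFER
  Position 4: 'c' vs 'c' => same
  Position 5: 'e' vs 'a' => DIFFER
  Position 6: 'b' vs 'd' => DIFFER
Positions that differ: 5

5


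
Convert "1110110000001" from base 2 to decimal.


Input: "1110110000001" in base 2
Positional expansion:
  Digit '1' (value 1) x 2^12 = 4096
  Digit '1' (value 1) x 2^11 = 2048
  Digit '1' (value 1) x 2^10 = 1024
  Digit '0' (value 0) x 2^9 = 0
  Digit '1' (value 1) x 2^8 = 256
  Digit '1' (value 1) x 2^7 = 128
  Digit '0' (value 0) x 2^6 = 0
  Digit '0' (value 0) x 2^5 = 0
  Digit '0' (value 0) x 2^4 = 0
  Digit '0' (value 0) x 2^3 = 0
  Digit '0' (value 0) x 2^2 = 0
  Digit '0' (value 0) x 2^1 = 0
  Digit '1' (value 1) x 2^0 = 1
Sum = 7553

7553


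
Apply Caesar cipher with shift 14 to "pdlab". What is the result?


Caesar cipher: shift "pdlab" by 14
  'p' (pos 15) + 14 = pos 3 = 'd'
  'd' (pos 3) + 14 = pos 17 = 'r'
  'l' (pos 11) + 14 = pos 25 = 'z'
  'a' (pos 0) + 14 = pos 14 = 'o'
  'b' (pos 1) + 14 = pos 15 = 'p'
Result: drzop

drzop


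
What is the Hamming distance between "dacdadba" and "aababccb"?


Comparing "dacdadba" and "aababccb" position by position:
  Position 0: 'd' vs 'a' => differ
  Position 1: 'a' vs 'a' => same
  Position 2: 'c' vs 'b' => differ
  Position 3: 'd' vs 'a' => differ
  Position 4: 'a' vs 'b' => differ
  Position 5: 'd' vs 'c' => differ
  Position 6: 'b' vs 'c' => differ
  Position 7: 'a' vs 'b' => differ
Total differences (Hamming distance): 7

7


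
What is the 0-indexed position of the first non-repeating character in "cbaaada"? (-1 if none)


Input: cbaaada
Character frequencies:
  'a': 4
  'b': 1
  'c': 1
  'd': 1
Scanning left to right for freq == 1:
  Position 0 ('c'): unique! => answer = 0

0


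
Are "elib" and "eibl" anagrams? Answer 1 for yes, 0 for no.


Strings: "elib", "eibl"
Sorted first:  beil
Sorted second: beil
Sorted forms match => anagrams

1


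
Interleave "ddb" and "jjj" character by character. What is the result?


Interleaving "ddb" and "jjj":
  Position 0: 'd' from first, 'j' from second => "dj"
  Position 1: 'd' from first, 'j' from second => "dj"
  Position 2: 'b' from first, 'j' from second => "bj"
Result: djdjbj

djdjbj


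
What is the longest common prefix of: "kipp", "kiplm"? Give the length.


Words: kipp, kiplm
  Position 0: all 'k' => match
  Position 1: all 'i' => match
  Position 2: all 'p' => match
  Position 3: ('p', 'l') => mismatch, stop
LCP = "kip" (length 3)

3


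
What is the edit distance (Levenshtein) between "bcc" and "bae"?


Computing edit distance: "bcc" -> "bae"
DP table:
           b    a    e
      0    1    2    3
  b   1    0    1    2
  c   2    1    1    2
  c   3    2    2    2
Edit distance = dp[3][3] = 2

2


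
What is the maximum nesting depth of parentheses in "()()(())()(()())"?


Input: "()()(())()(()())"
Tracking depth:
  Position 0 '(': depth becomes 1
  Position 1 ')': depth becomes 0
  Position 2 '(': depth becomes 1
  Position 3 ')': depth becomes 0
  Position 4 '(': depth becomes 1
  Position 5 '(': depth becomes 2
  Position 6 ')': depth becomes 1
  Position 7 ')': depth becomes 0
  Position 8 '(': depth becomes 1
  Position 9 ')': depth becomes 0
  Position 10 '(': depth becomes 1
  Position 11 '(': depth becomes 2
  Position 12 ')': depth becomes 1
  Position 13 '(': depth becomes 2
  Position 14 ')': depth becomes 1
  Position 15 ')': depth becomes 0
Maximum depth reached: 2

2


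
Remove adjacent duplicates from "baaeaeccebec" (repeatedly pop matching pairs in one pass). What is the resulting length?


Input: baaeaeccebec
Stack-based adjacent duplicate removal:
  Read 'b': push. Stack: b
  Read 'a': push. Stack: ba
  Read 'a': matches stack top 'a' => pop. Stack: b
  Read 'e': push. Stack: be
  Read 'a': push. Stack: bea
  Read 'e': push. Stack: beae
  Read 'c': push. Stack: beaec
  Read 'c': matches stack top 'c' => pop. Stack: beae
  Read 'e': matches stack top 'e' => pop. Stack: bea
  Read 'b': push. Stack: beab
  Read 'e': push. Stack: beabe
  Read 'c': push. Stack: beabec
Final stack: "beabec" (length 6)

6


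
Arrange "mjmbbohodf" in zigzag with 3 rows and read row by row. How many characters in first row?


Zigzag "mjmbbohodf" into 3 rows:
Placing characters:
  'm' => row 0
  'j' => row 1
  'm' => row 2
  'b' => row 1
  'b' => row 0
  'o' => row 1
  'h' => row 2
  'o' => row 1
  'd' => row 0
  'f' => row 1
Rows:
  Row 0: "mbd"
  Row 1: "jboof"
  Row 2: "mh"
First row length: 3

3


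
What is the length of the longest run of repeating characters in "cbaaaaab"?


Input: "cbaaaaab"
Scanning for longest run:
  Position 1 ('b'): new char, reset run to 1
  Position 2 ('a'): new char, reset run to 1
  Position 3 ('a'): continues run of 'a', length=2
  Position 4 ('a'): continues run of 'a', length=3
  Position 5 ('a'): continues run of 'a', length=4
  Position 6 ('a'): continues run of 'a', length=5
  Position 7 ('b'): new char, reset run to 1
Longest run: 'a' with length 5

5


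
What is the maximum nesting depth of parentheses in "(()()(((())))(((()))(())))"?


Input: "(()()(((())))(((()))(())))"
Tracking depth:
  Position 0 '(': depth becomes 1
  Position 1 '(': depth becomes 2
  Position 2 ')': depth becomes 1
  Position 3 '(': depth becomes 2
  Position 4 ')': depth becomes 1
  Position 5 '(': depth becomes 2
  Position 6 '(': depth becomes 3
  Position 7 '(': depth becomes 4
  Position 8 '(': depth becomes 5
  Position 9 ')': depth becomes 4
  Position 10 ')': depth becomes 3
  Position 11 ')': depth becomes 2
  Position 12 ')': depth becomes 1
  Position 13 '(': depth becomes 2
  Position 14 '(': depth becomes 3
  Position 15 '(': depth becomes 4
  Position 16 '(': depth becomes 5
  Position 17 ')': depth becomes 4
  Position 18 ')': depth becomes 3
  Position 19 ')': depth becomes 2
  Position 20 '(': depth becomes 3
  Position 21 '(': depth becomes 4
  Position 22 ')': depth becomes 3
  Position 23 ')': depth becomes 2
  Position 24 ')': depth becomes 1
  Position 25 ')': depth becomes 0
Maximum depth reached: 5

5


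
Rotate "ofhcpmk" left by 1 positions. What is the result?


Input: "ofhcpmk", rotate left by 1
First 1 characters: "o"
Remaining characters: "fhcpmk"
Concatenate remaining + first: "fhcpmk" + "o" = "fhcpmko"

fhcpmko


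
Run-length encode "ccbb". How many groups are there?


Input: ccbb
Scanning for consecutive runs:
  Group 1: 'c' x 2 (positions 0-1)
  Group 2: 'b' x 2 (positions 2-3)
Total groups: 2

2


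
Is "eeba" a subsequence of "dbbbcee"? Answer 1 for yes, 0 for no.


Check if "eeba" is a subsequence of "dbbbcee"
Greedy scan:
  Position 0 ('d'): no match needed
  Position 1 ('b'): no match needed
  Position 2 ('b'): no match needed
  Position 3 ('b'): no match needed
  Position 4 ('c'): no match needed
  Position 5 ('e'): matches sub[0] = 'e'
  Position 6 ('e'): matches sub[1] = 'e'
Only matched 2/4 characters => not a subsequence

0


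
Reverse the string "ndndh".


Input: ndndh
Reading characters right to left:
  Position 4: 'h'
  Position 3: 'd'
  Position 2: 'n'
  Position 1: 'd'
  Position 0: 'n'
Reversed: hdndn

hdndn


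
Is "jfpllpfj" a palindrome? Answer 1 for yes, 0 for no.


Input: jfpllpfj
Reversed: jfpllpfj
  Compare pos 0 ('j') with pos 7 ('j'): match
  Compare pos 1 ('f') with pos 6 ('f'): match
  Compare pos 2 ('p') with pos 5 ('p'): match
  Compare pos 3 ('l') with pos 4 ('l'): match
Result: palindrome

1


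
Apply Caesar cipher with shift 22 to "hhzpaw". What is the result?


Caesar cipher: shift "hhzpaw" by 22
  'h' (pos 7) + 22 = pos 3 = 'd'
  'h' (pos 7) + 22 = pos 3 = 'd'
  'z' (pos 25) + 22 = pos 21 = 'v'
  'p' (pos 15) + 22 = pos 11 = 'l'
  'a' (pos 0) + 22 = pos 22 = 'w'
  'w' (pos 22) + 22 = pos 18 = 's'
Result: ddvlws

ddvlws


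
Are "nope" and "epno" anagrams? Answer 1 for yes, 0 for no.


Strings: "nope", "epno"
Sorted first:  enop
Sorted second: enop
Sorted forms match => anagrams

1


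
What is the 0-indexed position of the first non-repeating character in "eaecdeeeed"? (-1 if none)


Input: eaecdeeeed
Character frequencies:
  'a': 1
  'c': 1
  'd': 2
  'e': 6
Scanning left to right for freq == 1:
  Position 0 ('e'): freq=6, skip
  Position 1 ('a'): unique! => answer = 1

1


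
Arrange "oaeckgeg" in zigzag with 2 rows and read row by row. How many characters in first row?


Zigzag "oaeckgeg" into 2 rows:
Placing characters:
  'o' => row 0
  'a' => row 1
  'e' => row 0
  'c' => row 1
  'k' => row 0
  'g' => row 1
  'e' => row 0
  'g' => row 1
Rows:
  Row 0: "oeke"
  Row 1: "acgg"
First row length: 4

4


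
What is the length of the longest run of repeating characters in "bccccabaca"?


Input: "bccccabaca"
Scanning for longest run:
  Position 1 ('c'): new char, reset run to 1
  Position 2 ('c'): continues run of 'c', length=2
  Position 3 ('c'): continues run of 'c', length=3
  Position 4 ('c'): continues run of 'c', length=4
  Position 5 ('a'): new char, reset run to 1
  Position 6 ('b'): new char, reset run to 1
  Position 7 ('a'): new char, reset run to 1
  Position 8 ('c'): new char, reset run to 1
  Position 9 ('a'): new char, reset run to 1
Longest run: 'c' with length 4

4


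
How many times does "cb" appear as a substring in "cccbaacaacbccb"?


Searching for "cb" in "cccbaacaacbccb"
Scanning each position:
  Position 0: "cc" => no
  Position 1: "cc" => no
  Position 2: "cb" => MATCH
  Position 3: "ba" => no
  Position 4: "aa" => no
  Position 5: "ac" => no
  Position 6: "ca" => no
  Position 7: "aa" => no
  Position 8: "ac" => no
  Position 9: "cb" => MATCH
  Position 10: "bc" => no
  Position 11: "cc" => no
  Position 12: "cb" => MATCH
Total occurrences: 3

3


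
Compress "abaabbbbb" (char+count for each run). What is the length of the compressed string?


Input: abaabbbbb
Runs:
  'a' x 1 => "a1"
  'b' x 1 => "b1"
  'a' x 2 => "a2"
  'b' x 5 => "b5"
Compressed: "a1b1a2b5"
Compressed length: 8

8


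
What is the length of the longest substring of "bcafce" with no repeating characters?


Input: "bcafce"
Sliding window (track last position of each char):
  Position 0 ('b'): window [0,0] length 1 -- new best
  Position 1 ('c'): window [0,1] length 2 -- new best
  Position 2 ('a'): window [0,2] length 3 -- new best
  Position 3 ('f'): window [0,3] length 4 -- new best
  Position 4 ('c'): repeat (last at 1), move window start to 2
  Position 4 ('c'): window [2,4] length 3
  Position 5 ('e'): window [2,5] length 4
Longest substring with no repeats: "bcaf" with length 4

4


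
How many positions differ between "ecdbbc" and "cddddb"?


Comparing "ecdbbc" and "cddddb" position by position:
  Position 0: 'e' vs 'c' => DIFFER
  Position 1: 'c' vs 'd' => DIFFER
  Position 2: 'd' vs 'd' => same
  Position 3: 'b' vs 'd' => DIFFER
  Position 4: 'b' vs 'd' => DIFFER
  Position 5: 'c' vs 'b' => DIFFER
Positions that differ: 5

5


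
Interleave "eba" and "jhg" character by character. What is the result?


Interleaving "eba" and "jhg":
  Position 0: 'e' from first, 'j' from second => "ej"
  Position 1: 'b' from first, 'h' from second => "bh"
  Position 2: 'a' from first, 'g' from second => "ag"
Result: ejbhag

ejbhag


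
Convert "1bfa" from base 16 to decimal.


Input: "1bfa" in base 16
Positional expansion:
  Digit '1' (value 1) x 16^3 = 4096
  Digit 'b' (value 11) x 16^2 = 2816
  Digit 'f' (value 15) x 16^1 = 240
  Digit 'a' (value 10) x 16^0 = 10
Sum = 7162

7162


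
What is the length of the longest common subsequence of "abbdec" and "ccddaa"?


LCS of "abbdec" and "ccddaa"
DP table:
           c    c    d    d    a    a
      0    0    0    0    0    0    0
  a   0    0    0    0    0    1    1
  b   0    0    0    0    0    1    1
  b   0    0    0    0    0    1    1
  d   0    0    0    1    1    1    1
  e   0    0    0    1    1    1    1
  c   0    1    1    1    1    1    1
LCS length = dp[6][6] = 1

1


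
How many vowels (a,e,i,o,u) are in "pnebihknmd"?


Input: pnebihknmd
Checking each character:
  'p' at position 0: consonant
  'n' at position 1: consonant
  'e' at position 2: vowel (running total: 1)
  'b' at position 3: consonant
  'i' at position 4: vowel (running total: 2)
  'h' at position 5: consonant
  'k' at position 6: consonant
  'n' at position 7: consonant
  'm' at position 8: consonant
  'd' at position 9: consonant
Total vowels: 2

2


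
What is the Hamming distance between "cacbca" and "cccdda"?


Comparing "cacbca" and "cccdda" position by position:
  Position 0: 'c' vs 'c' => same
  Position 1: 'a' vs 'c' => differ
  Position 2: 'c' vs 'c' => same
  Position 3: 'b' vs 'd' => differ
  Position 4: 'c' vs 'd' => differ
  Position 5: 'a' vs 'a' => same
Total differences (Hamming distance): 3

3


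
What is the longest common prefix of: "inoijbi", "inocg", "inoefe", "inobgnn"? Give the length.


Words: inoijbi, inocg, inoefe, inobgnn
  Position 0: all 'i' => match
  Position 1: all 'n' => match
  Position 2: all 'o' => match
  Position 3: ('i', 'c', 'e', 'b') => mismatch, stop
LCP = "ino" (length 3)

3


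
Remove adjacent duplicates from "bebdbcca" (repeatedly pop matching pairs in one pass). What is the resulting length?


Input: bebdbcca
Stack-based adjacent duplicate removal:
  Read 'b': push. Stack: b
  Read 'e': push. Stack: be
  Read 'b': push. Stack: beb
  Read 'd': push. Stack: bebd
  Read 'b': push. Stack: bebdb
  Read 'c': push. Stack: bebdbc
  Read 'c': matches stack top 'c' => pop. Stack: bebdb
  Read 'a': push. Stack: bebdba
Final stack: "bebdba" (length 6)

6


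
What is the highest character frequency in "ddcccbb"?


Input: ddcccbb
Character counts:
  'b': 2
  'c': 3
  'd': 2
Maximum frequency: 3

3


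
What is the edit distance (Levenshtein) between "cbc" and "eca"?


Computing edit distance: "cbc" -> "eca"
DP table:
           e    c    a
      0    1    2    3
  c   1    1    1    2
  b   2    2    2    2
  c   3    3    2    3
Edit distance = dp[3][3] = 3

3


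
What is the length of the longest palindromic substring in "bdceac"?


Input: "bdceac"
Checking substrings for palindromes:
  No multi-char palindromic substrings found
Longest palindromic substring: "b" with length 1

1


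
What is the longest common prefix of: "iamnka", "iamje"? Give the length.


Words: iamnka, iamje
  Position 0: all 'i' => match
  Position 1: all 'a' => match
  Position 2: all 'm' => match
  Position 3: ('n', 'j') => mismatch, stop
LCP = "iam" (length 3)

3


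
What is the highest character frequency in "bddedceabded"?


Input: bddedceabded
Character counts:
  'a': 1
  'b': 2
  'c': 1
  'd': 5
  'e': 3
Maximum frequency: 5

5


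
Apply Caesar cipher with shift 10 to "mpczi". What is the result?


Caesar cipher: shift "mpczi" by 10
  'm' (pos 12) + 10 = pos 22 = 'w'
  'p' (pos 15) + 10 = pos 25 = 'z'
  'c' (pos 2) + 10 = pos 12 = 'm'
  'z' (pos 25) + 10 = pos 9 = 'j'
  'i' (pos 8) + 10 = pos 18 = 's'
Result: wzmjs

wzmjs


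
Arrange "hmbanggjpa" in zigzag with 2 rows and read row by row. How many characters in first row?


Zigzag "hmbanggjpa" into 2 rows:
Placing characters:
  'h' => row 0
  'm' => row 1
  'b' => row 0
  'a' => row 1
  'n' => row 0
  'g' => row 1
  'g' => row 0
  'j' => row 1
  'p' => row 0
  'a' => row 1
Rows:
  Row 0: "hbngp"
  Row 1: "magja"
First row length: 5

5


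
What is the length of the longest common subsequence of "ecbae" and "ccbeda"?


LCS of "ecbae" and "ccbeda"
DP table:
           c    c    b    e    d    a
      0    0    0    0    0    0    0
  e   0    0    0    0    1    1    1
  c   0    1    1    1    1    1    1
  b   0    1    1    2    2    2    2
  a   0    1    1    2    2    2    3
  e   0    1    1    2    3    3    3
LCS length = dp[5][6] = 3

3


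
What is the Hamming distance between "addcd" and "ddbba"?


Comparing "addcd" and "ddbba" position by position:
  Position 0: 'a' vs 'd' => differ
  Position 1: 'd' vs 'd' => same
  Position 2: 'd' vs 'b' => differ
  Position 3: 'c' vs 'b' => differ
  Position 4: 'd' vs 'a' => differ
Total differences (Hamming distance): 4

4


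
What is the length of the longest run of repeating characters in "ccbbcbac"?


Input: "ccbbcbac"
Scanning for longest run:
  Position 1 ('c'): continues run of 'c', length=2
  Position 2 ('b'): new char, reset run to 1
  Position 3 ('b'): continues run of 'b', length=2
  Position 4 ('c'): new char, reset run to 1
  Position 5 ('b'): new char, reset run to 1
  Position 6 ('a'): new char, reset run to 1
  Position 7 ('c'): new char, reset run to 1
Longest run: 'c' with length 2

2


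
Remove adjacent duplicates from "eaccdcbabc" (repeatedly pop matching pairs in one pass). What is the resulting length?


Input: eaccdcbabc
Stack-based adjacent duplicate removal:
  Read 'e': push. Stack: e
  Read 'a': push. Stack: ea
  Read 'c': push. Stack: eac
  Read 'c': matches stack top 'c' => pop. Stack: ea
  Read 'd': push. Stack: ead
  Read 'c': push. Stack: eadc
  Read 'b': push. Stack: eadcb
  Read 'a': push. Stack: eadcba
  Read 'b': push. Stack: eadcbab
  Read 'c': push. Stack: eadcbabc
Final stack: "eadcbabc" (length 8)

8


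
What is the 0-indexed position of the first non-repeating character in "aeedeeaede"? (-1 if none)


Input: aeedeeaede
Character frequencies:
  'a': 2
  'd': 2
  'e': 6
Scanning left to right for freq == 1:
  Position 0 ('a'): freq=2, skip
  Position 1 ('e'): freq=6, skip
  Position 2 ('e'): freq=6, skip
  Position 3 ('d'): freq=2, skip
  Position 4 ('e'): freq=6, skip
  Position 5 ('e'): freq=6, skip
  Position 6 ('a'): freq=2, skip
  Position 7 ('e'): freq=6, skip
  Position 8 ('d'): freq=2, skip
  Position 9 ('e'): freq=6, skip
  No unique character found => answer = -1

-1


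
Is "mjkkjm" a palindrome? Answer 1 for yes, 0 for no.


Input: mjkkjm
Reversed: mjkkjm
  Compare pos 0 ('m') with pos 5 ('m'): match
  Compare pos 1 ('j') with pos 4 ('j'): match
  Compare pos 2 ('k') with pos 3 ('k'): match
Result: palindrome

1


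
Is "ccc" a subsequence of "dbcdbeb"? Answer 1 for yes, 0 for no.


Check if "ccc" is a subsequence of "dbcdbeb"
Greedy scan:
  Position 0 ('d'): no match needed
  Position 1 ('b'): no match needed
  Position 2 ('c'): matches sub[0] = 'c'
  Position 3 ('d'): no match needed
  Position 4 ('b'): no match needed
  Position 5 ('e'): no match needed
  Position 6 ('b'): no match needed
Only matched 1/3 characters => not a subsequence

0


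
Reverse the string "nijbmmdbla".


Input: nijbmmdbla
Reading characters right to left:
  Position 9: 'a'
  Position 8: 'l'
  Position 7: 'b'
  Position 6: 'd'
  Position 5: 'm'
  Position 4: 'm'
  Position 3: 'b'
  Position 2: 'j'
  Position 1: 'i'
  Position 0: 'n'
Reversed: albdmmbjin

albdmmbjin


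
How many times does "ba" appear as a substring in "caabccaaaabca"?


Searching for "ba" in "caabccaaaabca"
Scanning each position:
  Position 0: "ca" => no
  Position 1: "aa" => no
  Position 2: "ab" => no
  Position 3: "bc" => no
  Position 4: "cc" => no
  Position 5: "ca" => no
  Position 6: "aa" => no
  Position 7: "aa" => no
  Position 8: "aa" => no
  Position 9: "ab" => no
  Position 10: "bc" => no
  Position 11: "ca" => no
Total occurrences: 0

0


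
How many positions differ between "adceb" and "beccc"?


Comparing "adceb" and "beccc" position by position:
  Position 0: 'a' vs 'b' => DIFFER
  Position 1: 'd' vs 'e' => DIFFER
  Position 2: 'c' vs 'c' => same
  Position 3: 'e' vs 'c' => DIFFER
  Position 4: 'b' vs 'c' => DIFFER
Positions that differ: 4

4


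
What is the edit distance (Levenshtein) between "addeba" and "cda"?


Computing edit distance: "addeba" -> "cda"
DP table:
           c    d    a
      0    1    2    3
  a   1    1    2    2
  d   2    2    1    2
  d   3    3    2    2
  e   4    4    3    3
  b   5    5    4    4
  a   6    6    5    4
Edit distance = dp[6][3] = 4

4


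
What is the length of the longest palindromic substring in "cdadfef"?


Input: "cdadfef"
Checking substrings for palindromes:
  [1:4] "dad" (len 3) => palindrome
  [4:7] "fef" (len 3) => palindrome
Longest palindromic substring: "dad" with length 3

3


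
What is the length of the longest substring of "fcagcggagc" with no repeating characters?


Input: "fcagcggagc"
Sliding window (track last position of each char):
  Position 0 ('f'): window [0,0] length 1 -- new best
  Position 1 ('c'): window [0,1] length 2 -- new best
  Position 2 ('a'): window [0,2] length 3 -- new best
  Position 3 ('g'): window [0,3] length 4 -- new best
  Position 4 ('c'): repeat (last at 1), move window start to 2
  Position 4 ('c'): window [2,4] length 3
  Position 5 ('g'): repeat (last at 3), move window start to 4
  Position 5 ('g'): window [4,5] length 2
  Position 6 ('g'): repeat (last at 5), move window start to 6
  Position 6 ('g'): window [6,6] length 1
  Position 7 ('a'): window [6,7] length 2
  Position 8 ('g'): repeat (last at 6), move window start to 7
  Position 8 ('g'): window [7,8] length 2
  Position 9 ('c'): window [7,9] length 3
Longest substring with no repeats: "fcag" with length 4

4


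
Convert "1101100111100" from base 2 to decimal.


Input: "1101100111100" in base 2
Positional expansion:
  Digit '1' (value 1) x 2^12 = 4096
  Digit '1' (value 1) x 2^11 = 2048
  Digit '0' (value 0) x 2^10 = 0
  Digit '1' (value 1) x 2^9 = 512
  Digit '1' (value 1) x 2^8 = 256
  Digit '0' (value 0) x 2^7 = 0
  Digit '0' (value 0) x 2^6 = 0
  Digit '1' (value 1) x 2^5 = 32
  Digit '1' (value 1) x 2^4 = 16
  Digit '1' (value 1) x 2^3 = 8
  Digit '1' (value 1) x 2^2 = 4
  Digit '0' (value 0) x 2^1 = 0
  Digit '0' (value 0) x 2^0 = 0
Sum = 6972

6972


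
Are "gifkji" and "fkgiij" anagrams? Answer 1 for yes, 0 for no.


Strings: "gifkji", "fkgiij"
Sorted first:  fgiijk
Sorted second: fgiijk
Sorted forms match => anagrams

1


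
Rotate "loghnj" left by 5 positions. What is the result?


Input: "loghnj", rotate left by 5
First 5 characters: "loghn"
Remaining characters: "j"
Concatenate remaining + first: "j" + "loghn" = "jloghn"

jloghn


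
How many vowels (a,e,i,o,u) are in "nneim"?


Input: nneim
Checking each character:
  'n' at position 0: consonant
  'n' at position 1: consonant
  'e' at position 2: vowel (running total: 1)
  'i' at position 3: vowel (running total: 2)
  'm' at position 4: consonant
Total vowels: 2

2


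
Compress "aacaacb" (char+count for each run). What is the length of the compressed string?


Input: aacaacb
Runs:
  'a' x 2 => "a2"
  'c' x 1 => "c1"
  'a' x 2 => "a2"
  'c' x 1 => "c1"
  'b' x 1 => "b1"
Compressed: "a2c1a2c1b1"
Compressed length: 10

10


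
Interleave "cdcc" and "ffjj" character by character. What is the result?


Interleaving "cdcc" and "ffjj":
  Position 0: 'c' from first, 'f' from second => "cf"
  Position 1: 'd' from first, 'f' from second => "df"
  Position 2: 'c' from first, 'j' from second => "cj"
  Position 3: 'c' from first, 'j' from second => "cj"
Result: cfdfcjcj

cfdfcjcj


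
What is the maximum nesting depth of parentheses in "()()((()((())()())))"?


Input: "()()((()((())()())))"
Tracking depth:
  Position 0 '(': depth becomes 1
  Position 1 ')': depth becomes 0
  Position 2 '(': depth becomes 1
  Position 3 ')': depth becomes 0
  Position 4 '(': depth becomes 1
  Position 5 '(': depth becomes 2
  Position 6 '(': depth becomes 3
  Position 7 ')': depth becomes 2
  Position 8 '(': depth becomes 3
  Position 9 '(': depth becomes 4
  Position 10 '(': depth becomes 5
  Position 11 ')': depth becomes 4
  Position 12 ')': depth becomes 3
  Position 13 '(': depth becomes 4
  Position 14 ')': depth becomes 3
  Position 15 '(': depth becomes 4
  Position 16 ')': depth becomes 3
  Position 17 ')': depth becomes 2
  Position 18 ')': depth becomes 1
  Position 19 ')': depth becomes 0
Maximum depth reached: 5

5


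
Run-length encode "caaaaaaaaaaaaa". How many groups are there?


Input: caaaaaaaaaaaaa
Scanning for consecutive runs:
  Group 1: 'c' x 1 (positions 0-0)
  Group 2: 'a' x 13 (positions 1-13)
Total groups: 2

2


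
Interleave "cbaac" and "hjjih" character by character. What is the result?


Interleaving "cbaac" and "hjjih":
  Position 0: 'c' from first, 'h' from second => "ch"
  Position 1: 'b' from first, 'j' from second => "bj"
  Position 2: 'a' from first, 'j' from second => "aj"
  Position 3: 'a' from first, 'i' from second => "ai"
  Position 4: 'c' from first, 'h' from second => "ch"
Result: chbjajaich

chbjajaich


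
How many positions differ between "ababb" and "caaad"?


Comparing "ababb" and "caaad" position by position:
  Position 0: 'a' vs 'c' => DIFFER
  Position 1: 'b' vs 'a' => DIFFER
  Position 2: 'a' vs 'a' => same
  Position 3: 'b' vs 'a' => DIFFER
  Position 4: 'b' vs 'd' => DIFFER
Positions that differ: 4

4


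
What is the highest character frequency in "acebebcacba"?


Input: acebebcacba
Character counts:
  'a': 3
  'b': 3
  'c': 3
  'e': 2
Maximum frequency: 3

3


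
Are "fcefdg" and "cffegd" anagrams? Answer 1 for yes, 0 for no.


Strings: "fcefdg", "cffegd"
Sorted first:  cdeffg
Sorted second: cdeffg
Sorted forms match => anagrams

1


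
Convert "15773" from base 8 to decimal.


Input: "15773" in base 8
Positional expansion:
  Digit '1' (value 1) x 8^4 = 4096
  Digit '5' (value 5) x 8^3 = 2560
  Digit '7' (value 7) x 8^2 = 448
  Digit '7' (value 7) x 8^1 = 56
  Digit '3' (value 3) x 8^0 = 3
Sum = 7163

7163


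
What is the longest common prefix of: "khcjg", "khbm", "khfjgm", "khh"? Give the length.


Words: khcjg, khbm, khfjgm, khh
  Position 0: all 'k' => match
  Position 1: all 'h' => match
  Position 2: ('c', 'b', 'f', 'h') => mismatch, stop
LCP = "kh" (length 2)

2


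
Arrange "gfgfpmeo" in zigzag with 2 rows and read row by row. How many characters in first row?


Zigzag "gfgfpmeo" into 2 rows:
Placing characters:
  'g' => row 0
  'f' => row 1
  'g' => row 0
  'f' => row 1
  'p' => row 0
  'm' => row 1
  'e' => row 0
  'o' => row 1
Rows:
  Row 0: "ggpe"
  Row 1: "ffmo"
First row length: 4

4


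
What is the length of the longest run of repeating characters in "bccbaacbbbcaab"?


Input: "bccbaacbbbcaab"
Scanning for longest run:
  Position 1 ('c'): new char, reset run to 1
  Position 2 ('c'): continues run of 'c', length=2
  Position 3 ('b'): new char, reset run to 1
  Position 4 ('a'): new char, reset run to 1
  Position 5 ('a'): continues run of 'a', length=2
  Position 6 ('c'): new char, reset run to 1
  Position 7 ('b'): new char, reset run to 1
  Position 8 ('b'): continues run of 'b', length=2
  Position 9 ('b'): continues run of 'b', length=3
  Position 10 ('c'): new char, reset run to 1
  Position 11 ('a'): new char, reset run to 1
  Position 12 ('a'): continues run of 'a', length=2
  Position 13 ('b'): new char, reset run to 1
Longest run: 'b' with length 3

3


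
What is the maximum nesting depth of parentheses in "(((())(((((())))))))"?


Input: "(((())(((((())))))))"
Tracking depth:
  Position 0 '(': depth becomes 1
  Position 1 '(': depth becomes 2
  Position 2 '(': depth becomes 3
  Position 3 '(': depth becomes 4
  Position 4 ')': depth becomes 3
  Position 5 ')': depth becomes 2
  Position 6 '(': depth becomes 3
  Position 7 '(': depth becomes 4
  Position 8 '(': depth becomes 5
  Position 9 '(': depth becomes 6
  Position 10 '(': depth becomes 7
  Position 11 '(': depth becomes 8
  Position 12 ')': depth becomes 7
  Position 13 ')': depth becomes 6
  Position 14 ')': depth becomes 5
  Position 15 ')': depth becomes 4
  Position 16 ')': depth becomes 3
  Position 17 ')': depth becomes 2
  Position 18 ')': depth becomes 1
  Position 19 ')': depth becomes 0
Maximum depth reached: 8

8


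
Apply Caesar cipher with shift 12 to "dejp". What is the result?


Caesar cipher: shift "dejp" by 12
  'd' (pos 3) + 12 = pos 15 = 'p'
  'e' (pos 4) + 12 = pos 16 = 'q'
  'j' (pos 9) + 12 = pos 21 = 'v'
  'p' (pos 15) + 12 = pos 1 = 'b'
Result: pqvb

pqvb


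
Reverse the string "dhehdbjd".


Input: dhehdbjd
Reading characters right to left:
  Position 7: 'd'
  Position 6: 'j'
  Position 5: 'b'
  Position 4: 'd'
  Position 3: 'h'
  Position 2: 'e'
  Position 1: 'h'
  Position 0: 'd'
Reversed: djbdhehd

djbdhehd


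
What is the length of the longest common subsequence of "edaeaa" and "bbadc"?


LCS of "edaeaa" and "bbadc"
DP table:
           b    b    a    d    c
      0    0    0    0    0    0
  e   0    0    0    0    0    0
  d   0    0    0    0    1    1
  a   0    0    0    1    1    1
  e   0    0    0    1    1    1
  a   0    0    0    1    1    1
  a   0    0    0    1    1    1
LCS length = dp[6][5] = 1

1


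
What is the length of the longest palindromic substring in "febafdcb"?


Input: "febafdcb"
Checking substrings for palindromes:
  No multi-char palindromic substrings found
Longest palindromic substring: "f" with length 1

1


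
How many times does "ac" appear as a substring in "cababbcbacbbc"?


Searching for "ac" in "cababbcbacbbc"
Scanning each position:
  Position 0: "ca" => no
  Position 1: "ab" => no
  Position 2: "ba" => no
  Position 3: "ab" => no
  Position 4: "bb" => no
  Position 5: "bc" => no
  Position 6: "cb" => no
  Position 7: "ba" => no
  Position 8: "ac" => MATCH
  Position 9: "cb" => no
  Position 10: "bb" => no
  Position 11: "bc" => no
Total occurrences: 1

1


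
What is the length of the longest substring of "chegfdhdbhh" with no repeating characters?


Input: "chegfdhdbhh"
Sliding window (track last position of each char):
  Position 0 ('c'): window [0,0] length 1 -- new best
  Position 1 ('h'): window [0,1] length 2 -- new best
  Position 2 ('e'): window [0,2] length 3 -- new best
  Position 3 ('g'): window [0,3] length 4 -- new best
  Position 4 ('f'): window [0,4] length 5 -- new best
  Position 5 ('d'): window [0,5] length 6 -- new best
  Position 6 ('h'): repeat (last at 1), move window start to 2
  Position 6 ('h'): window [2,6] length 5
  Position 7 ('d'): repeat (last at 5), move window start to 6
  Position 7 ('d'): window [6,7] length 2
  Position 8 ('b'): window [6,8] length 3
  Position 9 ('h'): repeat (last at 6), move window start to 7
  Position 9 ('h'): window [7,9] length 3
  Position 10 ('h'): repeat (last at 9), move window start to 10
  Position 10 ('h'): window [10,10] length 1
Longest substring with no repeats: "chegfd" with length 6

6


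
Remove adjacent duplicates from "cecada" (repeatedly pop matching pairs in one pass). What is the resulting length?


Input: cecada
Stack-based adjacent duplicate removal:
  Read 'c': push. Stack: c
  Read 'e': push. Stack: ce
  Read 'c': push. Stack: cec
  Read 'a': push. Stack: ceca
  Read 'd': push. Stack: cecad
  Read 'a': push. Stack: cecada
Final stack: "cecada" (length 6)

6
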